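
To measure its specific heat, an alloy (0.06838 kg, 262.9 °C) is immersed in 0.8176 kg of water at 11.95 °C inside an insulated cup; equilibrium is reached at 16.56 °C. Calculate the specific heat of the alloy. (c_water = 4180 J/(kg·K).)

Setting the total heat transfer to zero:
0.06838·c·(16.56 − 262.9) + 0.8176·4180·(16.56 − 11.95) = 0
-16.84 c = -15755
c = -15755/-16.84 ≈ 935.3 J/(kg·K)

c ≈ 935 J/(kg·K)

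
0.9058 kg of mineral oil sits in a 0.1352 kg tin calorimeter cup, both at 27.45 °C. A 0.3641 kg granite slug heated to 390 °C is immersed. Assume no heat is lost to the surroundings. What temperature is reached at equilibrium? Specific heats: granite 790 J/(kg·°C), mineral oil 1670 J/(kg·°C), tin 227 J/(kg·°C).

Setting the total heat transfer to zero:
0.3641*790*(T − 390) + 0.9058*1670*(T − 27.45) + 0.1352*227*(T − 27.45) = 0
287.64(T − 390) + 1512.7(T − 27.45) + 30.69(T − 27.45) = 0
1831 T = 154545
T = 154545/1831 ≈ 84.40 °C

T_f ≈ 84.4 °C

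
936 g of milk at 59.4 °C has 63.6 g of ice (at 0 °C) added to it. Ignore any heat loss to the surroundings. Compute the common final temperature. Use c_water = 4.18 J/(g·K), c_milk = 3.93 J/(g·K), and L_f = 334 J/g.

Setting the total heat transfer to zero:
latent heat to melt: 63.6×334 = 21242
  warm the meltwater: 265.85 T
  milk: 3678.5(T − 59.4)
3944.3 T = 218502 − 21242 = 197259
T ≈ 50.01 °C — above 0 °C, consistent with complete melting.

T_f ≈ 50.0 °C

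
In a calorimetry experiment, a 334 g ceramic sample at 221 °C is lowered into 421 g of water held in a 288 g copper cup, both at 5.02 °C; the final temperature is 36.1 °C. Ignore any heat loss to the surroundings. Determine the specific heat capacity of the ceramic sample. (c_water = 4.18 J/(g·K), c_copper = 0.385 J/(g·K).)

c ≈ 0.941 J/(g·K)

Taking heat into each body as positive, Σ m c ΔT = 0:
334×c×(36.1 − 221) + 421×4.18×(36.1 − 5.02) + 288×0.385×(36.1 − 5.02) = 0
-61757 c = -58140
c = -58140/-61757 ≈ 0.9414 J/(g·K)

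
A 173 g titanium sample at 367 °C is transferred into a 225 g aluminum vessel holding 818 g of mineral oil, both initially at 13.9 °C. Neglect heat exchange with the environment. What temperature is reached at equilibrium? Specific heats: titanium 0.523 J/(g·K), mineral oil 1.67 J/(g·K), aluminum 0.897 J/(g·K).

T_f ≈ 33.2 °C

Net heat exchanged in the isolated system is zero:
173·0.523·(T − 367) + 818·1.67·(T − 13.9) + 225·0.897·(T − 13.9) = 0
(90.48 + 1366.1 + 201.83) T = 90.48·367 + 1366.1·13.9 + 201.83·13.9
T = 54999 / 1658.4 = 33.2 °C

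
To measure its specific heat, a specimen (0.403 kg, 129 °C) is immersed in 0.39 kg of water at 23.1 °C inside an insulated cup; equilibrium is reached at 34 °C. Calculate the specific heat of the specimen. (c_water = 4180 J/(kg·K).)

c ≈ 464 J/(kg·K)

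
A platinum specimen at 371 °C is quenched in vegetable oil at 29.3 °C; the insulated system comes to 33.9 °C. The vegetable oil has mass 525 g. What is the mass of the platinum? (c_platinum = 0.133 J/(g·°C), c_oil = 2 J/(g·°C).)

m ≈ 108 g

Energy conservation, ΣQ = 0:
m·0.133·(33.9 − 371) + 525·2·(33.9 − 29.3) = 0
-44.83 m = -4830
m = -4830/-44.83 ≈ 107.7 g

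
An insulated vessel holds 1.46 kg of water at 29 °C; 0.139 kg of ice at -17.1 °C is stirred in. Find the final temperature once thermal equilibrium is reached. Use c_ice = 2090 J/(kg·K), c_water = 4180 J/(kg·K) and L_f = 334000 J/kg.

Energy balance with sensible and latent terms:
ice -17.1→0 °C: 0.139·2090·17.1 = 4967.7
  latent heat to melt: 0.139·334000 = 46426
  meltwater 0→T: 0.139·4180·T = 581.02 T
  water: 6102.8(T − 29)
6683.8 T = 176981 − 51394 = 125587
T ≈ 18.79 °C (positive, so assuming full melt was valid).

T_f ≈ 18.8 °C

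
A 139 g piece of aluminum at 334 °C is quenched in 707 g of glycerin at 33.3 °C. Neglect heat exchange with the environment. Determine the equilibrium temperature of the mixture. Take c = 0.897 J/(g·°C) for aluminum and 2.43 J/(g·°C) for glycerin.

T_f ≈ 53.6 °C

Heat lost by the aluminum equals heat gained by the glycerin:
139*0.897*(334 − T) = 707*2.43*(T − 33.3)
124.68(334 − T) = 1718(T − 33.3)
1842.7 T = 98854  ⇒  T ≈ 53.65 °C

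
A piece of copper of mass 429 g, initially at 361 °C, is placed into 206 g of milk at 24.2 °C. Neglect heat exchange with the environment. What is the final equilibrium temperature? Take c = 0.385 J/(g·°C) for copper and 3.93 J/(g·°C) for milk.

T_f ≈ 81.3 °C

Energy conservation, ΣQ = 0:
429·0.385·(T − 361) + 206·3.93·(T − 24.2) = 0
974.75 T = 79216
T = 79216/974.75 ≈ 81.27 °C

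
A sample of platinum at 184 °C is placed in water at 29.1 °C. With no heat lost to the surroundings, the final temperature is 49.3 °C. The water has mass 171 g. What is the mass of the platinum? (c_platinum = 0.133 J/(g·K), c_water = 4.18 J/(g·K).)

Energy conservation, ΣQ = 0:
m·0.133·(49.3 − 184) + 171·4.18·(49.3 − 29.1) = 0
-17.92 m = -14439
m = -14439/-17.92 ≈ 805.9 g

m ≈ 806 g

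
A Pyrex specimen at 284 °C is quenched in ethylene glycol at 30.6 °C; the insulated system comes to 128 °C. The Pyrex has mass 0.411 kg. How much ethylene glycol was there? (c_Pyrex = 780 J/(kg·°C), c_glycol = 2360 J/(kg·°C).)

Heat lost by the Pyrex = heat gained by the glycol:
0.411·780·(284 − 128) = m·2360·(128 − 30.6)
229864 m = 50010  ⇒  m ≈ 0.2176 kg

m ≈ 0.218 kg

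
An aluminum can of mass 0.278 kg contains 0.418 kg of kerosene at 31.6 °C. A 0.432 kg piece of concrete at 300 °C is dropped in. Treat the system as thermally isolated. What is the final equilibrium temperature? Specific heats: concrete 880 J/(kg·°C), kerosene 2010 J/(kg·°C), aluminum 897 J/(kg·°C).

T_f ≈ 101.0 °C

Setting the total heat transfer to zero:
0.432*880*(T − 300) + 0.418*2010*(T − 31.6) + 0.278*897*(T − 31.6) = 0
(380.16 + 840.18 + 249.37) T = 380.16*300 + 840.18*31.6 + 249.37*31.6
T = 148478 / 1469.7 = 101 °C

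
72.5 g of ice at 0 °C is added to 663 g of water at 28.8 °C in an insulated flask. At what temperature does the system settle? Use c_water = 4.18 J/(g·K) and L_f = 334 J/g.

Energy conservation, ΣQ = 0:
fusion: m_ice L_f = 72.5×334 = 24215; warm the meltwater: 303.05 T; water cools: 663×4.18×(T − 28.8) = 2771.3(T − 28.8)
3074.4 T = 79815 − 24215 = 55600
T ≈ 18.08 °C — above 0 °C, consistent with complete melting.

T_f ≈ 18.1 °C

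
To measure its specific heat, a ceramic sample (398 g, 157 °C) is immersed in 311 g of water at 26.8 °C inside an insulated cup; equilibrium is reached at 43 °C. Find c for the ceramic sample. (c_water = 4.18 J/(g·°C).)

Taking heat into each body as positive, Σ m c ΔT = 0:
398×c×(43 − 157) + 311×4.18×(43 − 26.8) = 0
-45372 c = -21060
c = -21060/-45372 ≈ 0.4642 J/(g·°C)

c ≈ 0.464 J/(g·°C)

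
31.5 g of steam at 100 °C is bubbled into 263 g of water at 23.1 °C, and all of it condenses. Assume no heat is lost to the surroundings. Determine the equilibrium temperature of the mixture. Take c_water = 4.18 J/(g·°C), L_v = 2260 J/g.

Setting the total heat transfer to zero:
steam→water at 100 °C releases m L_v = 31.5×2260 = 71190
  condensed water 100 °C→T: 131.67(T − 100)
  original water: 1099.3(T − 23.1)
1231 T = 71190 + 13167 + 25395 = 109752
T ≈ 89.16 °C — below 100 °C, confirming all the steam condensed.

T_f ≈ 89.2 °C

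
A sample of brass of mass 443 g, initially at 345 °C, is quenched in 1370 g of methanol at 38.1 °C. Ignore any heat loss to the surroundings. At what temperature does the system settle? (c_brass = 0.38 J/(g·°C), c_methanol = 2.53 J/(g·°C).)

T_f ≈ 52.3 °C

Heat gained plus heat lost sum to zero:
443×0.38×(T − 345) + 1370×2.53×(T − 38.1) = 0
168.34(T − 345) + 3466.1(T − 38.1) = 0
(168.34 + 3466.1) T = 168.34×345 + 3466.1×38.1
T = 190136/3634.4 ≈ 52.31 °C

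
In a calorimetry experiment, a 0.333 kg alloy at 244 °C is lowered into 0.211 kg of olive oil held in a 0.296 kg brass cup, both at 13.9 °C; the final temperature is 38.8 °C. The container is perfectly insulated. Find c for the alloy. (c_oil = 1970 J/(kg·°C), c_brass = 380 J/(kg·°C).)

c ≈ 192 J/(kg·°C)

Let T be the final temperature. ΣQ_i = 0:
0.333×c×(38.8 − 244) + 0.211×1970×(38.8 − 13.9) + 0.296×380×(38.8 − 13.9) = 0
-68.33 c = -13151
c = -13151/-68.33 ≈ 192.5 J/(kg·°C)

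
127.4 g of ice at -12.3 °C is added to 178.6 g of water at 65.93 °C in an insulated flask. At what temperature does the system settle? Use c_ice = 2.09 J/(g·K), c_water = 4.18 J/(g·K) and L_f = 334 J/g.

Taking heat into each body as positive, Σ m c ΔT = 0:
ice -12.3→0 °C: 127.4·2.09·12.3 = 3275.1
  melt ice: 127.4·334 = 42552
  meltwater 0→T: 127.4·4.18·T = 532.53 T
  water cools: 178.6·4.18·(T − 65.93) = 746.55(T − 65.93)
1279.1 T = 49220 − 45827 = 3393.2
T ≈ 2.65 °C (positive, so assuming full melt was valid).

T_f ≈ 2.7 °C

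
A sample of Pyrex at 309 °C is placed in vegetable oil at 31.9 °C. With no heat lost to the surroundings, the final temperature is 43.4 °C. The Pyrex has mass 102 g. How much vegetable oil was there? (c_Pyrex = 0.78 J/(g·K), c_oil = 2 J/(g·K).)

Energy conservation, ΣQ = 0:
102·0.78·(43.4 − 309) + m·2·(43.4 − 31.9) = 0
23 m = 21131
m = 21131/23 ≈ 918.7 g

m ≈ 919 g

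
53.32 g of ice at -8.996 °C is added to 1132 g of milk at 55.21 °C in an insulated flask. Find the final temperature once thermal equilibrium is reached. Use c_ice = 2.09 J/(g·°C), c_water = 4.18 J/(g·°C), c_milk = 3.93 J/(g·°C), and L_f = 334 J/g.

Net heat exchanged in the isolated system is zero:
ice -8.996→0 °C: 53.32×2.09×8.996 = 1002.5
  melt ice: 53.32×334 = 17809
  meltwater 0→T: 53.32×4.18×T = 222.88 T
  milk cools: 1132×3.93×(T − 55.21) = 4448.8(T − 55.21)
4671.6 T = 245616 − 18811 = 226805
T ≈ 48.55 °C (positive, so assuming full melt was valid).

T_f ≈ 48.5 °C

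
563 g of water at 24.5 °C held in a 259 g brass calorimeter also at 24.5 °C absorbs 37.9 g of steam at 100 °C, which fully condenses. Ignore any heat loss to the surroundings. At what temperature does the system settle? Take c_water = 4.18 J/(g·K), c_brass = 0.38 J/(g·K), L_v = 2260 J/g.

T_f ≈ 61.9 °C

Sum of m c ΔT and latent-heat terms is zero:
condense steam: −37.9×2260 = −85654
  condensate cools 100→T: 37.9×4.18×(T − 100) = 158.42(T − 100)
  water warms: 563×4.18×(T − 24.5) = 2353.3(T − 24.5)
  brass cup: 259×0.38×(T − 24.5) = 98.42(T − 24.5)
2610.2 T = 85654 + 15842 + 60068 = 161564
T ≈ 61.90 °C — below 100 °C, confirming all the steam condensed.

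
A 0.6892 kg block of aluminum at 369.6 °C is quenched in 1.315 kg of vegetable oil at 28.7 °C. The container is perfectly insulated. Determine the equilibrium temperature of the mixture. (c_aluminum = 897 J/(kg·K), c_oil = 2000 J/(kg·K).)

Heat lost by the aluminum equals heat gained by the oil:
0.6892·897·(369.6 − T) = 1.315·2000·(T − 28.7)
618.21(369.6 − T) = 2630(T − 28.7)
3248.2 T = 303972  ⇒  T ≈ 93.58 °C

T_f ≈ 93.6 °C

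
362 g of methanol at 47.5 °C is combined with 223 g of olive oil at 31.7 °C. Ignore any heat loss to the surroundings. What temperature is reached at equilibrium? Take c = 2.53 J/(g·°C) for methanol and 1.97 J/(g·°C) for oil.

Set heat shed by the hot body equal to heat absorbed by the cold body:
362*2.53*(47.5 − T) = 223*1.97*(T − 31.7)
915.86(47.5 − T) = 439.31(T − 31.7)
1355.2 T = 57429  ⇒  T ≈ 42.38 °C

T_f ≈ 42.4 °C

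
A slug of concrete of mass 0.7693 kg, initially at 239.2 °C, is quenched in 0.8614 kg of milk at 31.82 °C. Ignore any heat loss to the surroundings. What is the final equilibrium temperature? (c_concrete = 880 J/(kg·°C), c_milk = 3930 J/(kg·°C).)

T_f ≈ 66.4 °C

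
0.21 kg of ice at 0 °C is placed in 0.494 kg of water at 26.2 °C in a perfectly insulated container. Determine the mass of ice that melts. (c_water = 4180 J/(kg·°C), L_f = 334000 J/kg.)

m_melted ≈ 0.162 kg

Water can give up m c ΔT = 0.494×4180×26.2 = 54101 J before reaching 0 °C.
Melting all 0.21 kg of ice would need 0.21×334000 = 70140 J.
Since 54101 < 70140 J, not all the ice melts; equilibrium is at 0 °C.
m_melt = 54101 / L_f = 0.162 kg.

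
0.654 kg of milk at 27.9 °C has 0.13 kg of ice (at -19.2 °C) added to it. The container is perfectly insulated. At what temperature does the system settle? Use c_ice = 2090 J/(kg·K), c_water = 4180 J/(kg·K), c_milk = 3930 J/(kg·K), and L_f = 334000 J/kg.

T_f ≈ 7.4 °C

Conservation of energy gives ΣQ = 0:
ice -19.2→0 °C: 0.13×2090×19.2 = 5216.6; fusion: m_ice L_f = 0.13×334000 = 43420; warm the meltwater: 543.4 T; milk cools: 0.654×3930×(T − 27.9) = 2570.2(T − 27.9)
3113.6 T = 71709 − 48637 = 23072
T ≈ 7.41 °C — above 0 °C, consistent with complete melting.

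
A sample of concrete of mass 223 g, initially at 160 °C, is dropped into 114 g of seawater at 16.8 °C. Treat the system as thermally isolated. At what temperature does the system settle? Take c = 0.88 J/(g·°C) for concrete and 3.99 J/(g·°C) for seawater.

Heat lost by the concrete equals heat gained by the seawater:
223*0.88*(160 − T) = 114*3.99*(T − 16.8)
196.24(160 − T) = 454.86(T − 16.8)
651.1 T = 39040  ⇒  T ≈ 59.96 °C

T_f ≈ 60.0 °C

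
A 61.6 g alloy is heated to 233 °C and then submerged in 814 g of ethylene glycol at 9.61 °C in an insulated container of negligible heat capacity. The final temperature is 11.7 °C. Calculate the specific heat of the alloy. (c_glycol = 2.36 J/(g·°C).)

c ≈ 0.295 J/(g·°C)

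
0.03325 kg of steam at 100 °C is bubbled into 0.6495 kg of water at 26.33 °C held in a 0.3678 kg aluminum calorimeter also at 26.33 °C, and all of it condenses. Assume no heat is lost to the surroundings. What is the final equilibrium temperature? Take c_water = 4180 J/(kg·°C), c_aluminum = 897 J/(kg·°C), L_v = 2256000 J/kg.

T_f ≈ 53.1 °C

Heat gained plus heat lost sum to zero:
steam→water at 100 °C releases m L_v = 0.03325·2256000 = 75012; condensate cools 100→T: 0.03325·4180·(T − 100) = 138.99(T − 100); original water: 2714.9(T − 26.33); aluminum cup: 0.3678·897·(T − 26.33) = 329.92(T − 26.33)
3183.8 T = 75012 + 13899 + 80170 = 169081
T ≈ 53.11 °C (< 100 °C, so full condensation is consistent).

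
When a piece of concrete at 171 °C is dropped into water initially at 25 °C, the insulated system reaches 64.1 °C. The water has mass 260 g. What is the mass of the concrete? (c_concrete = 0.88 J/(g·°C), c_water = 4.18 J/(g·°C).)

m ≈ 452 g

Let T be the final temperature. ΣQ_i = 0:
m×0.88×(64.1 − 171) + 260×4.18×(64.1 − 25) = 0
-94.07 m = -42494
m = -42494/-94.07 ≈ 451.7 g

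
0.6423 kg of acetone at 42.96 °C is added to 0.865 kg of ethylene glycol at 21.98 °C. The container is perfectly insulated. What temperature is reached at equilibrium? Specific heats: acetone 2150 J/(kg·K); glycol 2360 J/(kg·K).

T_f ≈ 30.4 °C

Conservation of energy gives ΣQ = 0:
0.6423·2150·(T − 42.96) + 0.865·2360·(T − 21.98) = 0
(1380.9 + 2041.4) T = 1380.9·42.96 + 2041.4·21.98
T = 104195/3422.3 ≈ 30.45 °C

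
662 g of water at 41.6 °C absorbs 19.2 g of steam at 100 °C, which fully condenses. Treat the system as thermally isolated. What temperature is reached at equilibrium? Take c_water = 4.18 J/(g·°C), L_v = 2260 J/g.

T_f ≈ 58.5 °C

Let T be the final temperature. ΣQ_i = 0:
latent heat released on condensation: 19.2·2260 = 43392
  condensate cools 100→T: 19.2·4.18·(T − 100) = 80.26(T − 100)
  water warms: 662·4.18·(T − 41.6) = 2767.2(T − 41.6)
2847.4 T = 43392 + 8025.6 + 115114 = 166531
T ≈ 58.49 °C (< 100 °C, so full condensation is consistent).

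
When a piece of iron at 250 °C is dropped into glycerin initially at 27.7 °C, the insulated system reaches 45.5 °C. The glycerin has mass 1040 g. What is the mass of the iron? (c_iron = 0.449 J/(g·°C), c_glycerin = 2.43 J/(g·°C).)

|Q_iron| = |Q_glycerin|:
m×0.449×(250 − 45.5) = 1040×2.43×(45.5 − 27.7)
91.82 m = 44984  ⇒  m ≈ 489.9 g

m ≈ 490 g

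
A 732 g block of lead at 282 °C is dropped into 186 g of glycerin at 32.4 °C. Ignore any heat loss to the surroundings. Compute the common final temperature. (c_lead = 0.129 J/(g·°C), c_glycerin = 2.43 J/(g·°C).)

T_f ≈ 75.5 °C

|Q_lead| = |Q_glycerin|:
732·0.129·(282 − T) = 186·2.43·(T − 32.4)
94.43(282 − T) = 451.98(T − 32.4)
546.41 T = 41273  ⇒  T ≈ 75.53 °C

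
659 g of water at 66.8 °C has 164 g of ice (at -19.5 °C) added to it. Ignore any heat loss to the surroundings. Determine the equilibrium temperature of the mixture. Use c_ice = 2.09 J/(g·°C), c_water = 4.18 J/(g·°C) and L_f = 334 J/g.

T_f ≈ 35.6 °C

Let T be the final temperature. ΣQ_i = 0:
warm ice to 0 °C: 164·2.09·(0 − (-19.5)) = 6683.8; latent heat to melt: 164·334 = 54776; warm the meltwater: 685.52 T; water cools: 659·4.18·(T − 66.8) = 2754.6(T − 66.8)
3440.1 T = 184009 − 61460 = 122549
T ≈ 35.62 °C — above 0 °C, consistent with complete melting.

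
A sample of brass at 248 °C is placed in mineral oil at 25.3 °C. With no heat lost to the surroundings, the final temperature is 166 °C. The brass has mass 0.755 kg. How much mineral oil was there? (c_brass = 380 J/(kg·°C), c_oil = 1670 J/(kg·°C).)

m ≈ 0.1 kg

Heat lost by the brass = heat gained by the oil:
0.755·380·(248 − 166) = m·1670·(166 − 25.3)
234969 m = 23526  ⇒  m ≈ 0.1001 kg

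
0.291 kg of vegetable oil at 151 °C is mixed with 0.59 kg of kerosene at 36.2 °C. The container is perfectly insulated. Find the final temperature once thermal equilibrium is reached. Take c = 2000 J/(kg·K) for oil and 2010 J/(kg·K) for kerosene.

T_f ≈ 74.0 °C

Heat lost by the oil equals heat gained by the kerosene:
0.291×2000×(151 − T) = 0.59×2010×(T − 36.2)
582(151 − T) = 1185.9(T − 36.2)
1767.9 T = 130812  ⇒  T ≈ 73.99 °C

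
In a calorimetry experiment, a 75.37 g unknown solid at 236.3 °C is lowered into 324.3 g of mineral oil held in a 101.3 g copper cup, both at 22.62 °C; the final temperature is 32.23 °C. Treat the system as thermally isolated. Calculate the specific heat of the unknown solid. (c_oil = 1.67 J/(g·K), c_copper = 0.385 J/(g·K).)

c ≈ 0.363 J/(g·K)

Setting the total heat transfer to zero:
75.37·c·(32.23 − 236.3) + 324.3·1.67·(32.23 − 22.62) + 101.3·0.385·(32.23 − 22.62) = 0
-15381 c = -5579.4
c = -5579.4/-15381 ≈ 0.3628 J/(g·K)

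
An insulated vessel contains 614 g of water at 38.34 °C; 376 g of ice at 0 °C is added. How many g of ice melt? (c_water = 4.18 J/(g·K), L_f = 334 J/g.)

Heat available from the water dropping to 0 °C: 614·4.18·38.34 = 98400 J.
To melt every bit of ice: 376·334 = 125584 J.
That's not enough to melt it all — equilibrium is at 0 °C with ice remaining.
Mass melted = 98400/334 ≈ 294.6 g.

m_melted ≈ 295 g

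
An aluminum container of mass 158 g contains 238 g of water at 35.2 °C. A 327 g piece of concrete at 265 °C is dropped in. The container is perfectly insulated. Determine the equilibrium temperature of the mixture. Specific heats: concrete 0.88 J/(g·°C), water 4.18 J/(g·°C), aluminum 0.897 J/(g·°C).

T_f ≈ 81.6 °C

T_f = Σ m_i c_i T_i / Σ m_i c_i:
T_f = (287.76*265 + 994.84*35.2 + 141.73*35.2) / (287.76 + 994.84 + 141.73)
    = 116264 / 1424.3 ≈ 81.63 °C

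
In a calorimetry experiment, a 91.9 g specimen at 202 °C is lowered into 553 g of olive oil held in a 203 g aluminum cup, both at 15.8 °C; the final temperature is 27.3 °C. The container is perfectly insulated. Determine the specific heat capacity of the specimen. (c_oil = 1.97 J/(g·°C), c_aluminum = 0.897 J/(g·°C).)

c ≈ 0.911 J/(g·°C)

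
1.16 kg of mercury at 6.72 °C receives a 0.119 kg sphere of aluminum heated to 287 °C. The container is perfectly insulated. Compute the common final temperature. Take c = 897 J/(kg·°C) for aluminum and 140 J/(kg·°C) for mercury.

T_f ≈ 117.9 °C

Heat lost by the aluminum equals heat gained by the mercury:
0.119*897*(287 − T) = 1.16*140*(T − 6.72)
106.74(287 − T) = 162.4(T − 6.72)
269.14 T = 31727  ⇒  T ≈ 117.88 °C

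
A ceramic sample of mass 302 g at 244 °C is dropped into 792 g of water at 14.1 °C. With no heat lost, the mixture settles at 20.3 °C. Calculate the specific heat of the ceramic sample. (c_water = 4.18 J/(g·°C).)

c ≈ 0.304 J/(g·°C)

m_s c (T_s − T_f) = m_water c_water (T_f − T_0):
302×c×(244 − 20.3) = 792×4.18×(20.3 − 14.1)
67557 c = 20525  ⇒  c ≈ 0.3038 J/(g·°C)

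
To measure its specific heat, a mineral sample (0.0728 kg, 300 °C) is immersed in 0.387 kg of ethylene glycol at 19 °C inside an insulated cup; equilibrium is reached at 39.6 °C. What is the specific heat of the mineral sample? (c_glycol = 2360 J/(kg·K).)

c ≈ 992 J/(kg·K)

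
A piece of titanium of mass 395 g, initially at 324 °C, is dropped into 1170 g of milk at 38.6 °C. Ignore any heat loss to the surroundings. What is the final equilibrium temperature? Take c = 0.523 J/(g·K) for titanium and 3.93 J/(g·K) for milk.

Energy conservation, ΣQ = 0:
395·0.523·(T − 324) + 1170·3.93·(T − 38.6) = 0
(206.59 + 4598.1) T = 206.59·324 + 4598.1·38.6
T = 244420 / 4804.7 = 50.9 °C

T_f ≈ 50.9 °C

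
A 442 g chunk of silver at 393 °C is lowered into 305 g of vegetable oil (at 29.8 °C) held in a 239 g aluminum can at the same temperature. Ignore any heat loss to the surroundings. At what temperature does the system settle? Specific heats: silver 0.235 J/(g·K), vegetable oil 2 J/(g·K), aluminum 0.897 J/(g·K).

Net heat exchanged in the isolated system is zero:
442·0.235·(T − 393) + 305·2·(T − 29.8) + 239·0.897·(T − 29.8) = 0
(103.87 + 610 + 214.38) T = 103.87·393 + 610·29.8 + 214.38·29.8
T = 65388 / 928.25 = 70.4 °C

T_f ≈ 70.4 °C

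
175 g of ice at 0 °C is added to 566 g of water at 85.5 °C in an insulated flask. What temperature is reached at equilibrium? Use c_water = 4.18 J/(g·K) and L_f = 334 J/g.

Taking heat into each body as positive, Σ m c ΔT = 0:
latent heat to melt: 175×334 = 58450; warm the meltwater: 731.5 T; water cools: 566×4.18×(T − 85.5) = 2365.9(T − 85.5)
3097.4 T = 202283 − 58450 = 143833
T ≈ 46.44 °C — above 0 °C, consistent with complete melting.

T_f ≈ 46.4 °C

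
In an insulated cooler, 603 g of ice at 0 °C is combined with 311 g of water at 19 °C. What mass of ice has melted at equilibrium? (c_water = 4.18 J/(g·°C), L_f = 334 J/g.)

Cooling the water to 0 °C releases 311×4.18×19 = 24700 J.
To melt every bit of ice: 603×334 = 201402 J.
24700 J < 201402 J, so only part of the ice melts and the system sits at 0 °C.
m_melt = 24700 / L_f = 73.95 g.

m_melted ≈ 74 g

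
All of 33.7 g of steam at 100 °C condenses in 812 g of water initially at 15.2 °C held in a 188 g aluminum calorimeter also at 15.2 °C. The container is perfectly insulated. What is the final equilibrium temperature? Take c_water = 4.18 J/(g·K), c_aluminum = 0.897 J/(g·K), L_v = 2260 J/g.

Energy conservation, ΣQ = 0:
steam→water at 100 °C releases m L_v = 33.7×2260 = 76162; condensed water 100 °C→T: 140.87(T − 100); water warms: 812×4.18×(T − 15.2) = 3394.2(T − 15.2); aluminum cup: 188×0.897×(T − 15.2) = 168.64(T − 15.2)
3703.7 T = 76162 + 14087 + 54154 = 144403
T ≈ 38.99 °C, under the boiling point, so the assumption holds.

T_f ≈ 39.0 °C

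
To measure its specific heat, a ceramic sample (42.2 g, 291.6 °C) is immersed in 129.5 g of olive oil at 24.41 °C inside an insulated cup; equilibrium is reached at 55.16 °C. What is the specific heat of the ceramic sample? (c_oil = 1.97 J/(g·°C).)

c ≈ 0.786 J/(g·°C)

Net heat exchanged in the isolated system is zero:
42.2×c×(55.16 − 291.6) + 129.5×1.97×(55.16 − 24.41) = 0
-9977.8 c = -7844.8
c = -7844.8/-9977.8 ≈ 0.7862 J/(g·°C)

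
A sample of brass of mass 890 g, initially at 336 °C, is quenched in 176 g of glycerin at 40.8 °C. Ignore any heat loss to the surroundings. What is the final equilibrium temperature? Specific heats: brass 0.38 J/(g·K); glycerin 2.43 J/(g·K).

Let T be the final temperature. ΣQ_i = 0:
890*0.38*(T − 336) + 176*2.43*(T − 40.8) = 0
765.88 T = 131085
T = 131085/765.88 ≈ 171.16 °C

T_f ≈ 171.2 °C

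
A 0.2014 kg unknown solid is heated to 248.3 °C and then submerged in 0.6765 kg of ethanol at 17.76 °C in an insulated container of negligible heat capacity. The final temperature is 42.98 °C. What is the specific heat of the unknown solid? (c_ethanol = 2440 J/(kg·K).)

c ≈ 1010 J/(kg·K)

m_s c (T_s − T_f) = m_ethanol c_ethanol (T_f − T_0):
0.2014·c·(248.3 − 42.98) = 0.6765·2440·(42.98 − 17.76)
41.35 c = 41630  ⇒  c ≈ 1007 J/(kg·K)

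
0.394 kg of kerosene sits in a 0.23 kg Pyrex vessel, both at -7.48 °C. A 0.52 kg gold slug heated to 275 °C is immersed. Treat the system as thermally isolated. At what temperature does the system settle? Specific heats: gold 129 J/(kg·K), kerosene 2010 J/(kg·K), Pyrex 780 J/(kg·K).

T_f ≈ 10.8 °C

T_f is the heat-capacity-weighted average of the initial temperatures:
T_f = (67.08×275 + 791.94×(-7.48) + 179.4×(-7.48)) / (67.08 + 791.94 + 179.4)
    = 11181 / 1038.4 ≈ 10.77 °C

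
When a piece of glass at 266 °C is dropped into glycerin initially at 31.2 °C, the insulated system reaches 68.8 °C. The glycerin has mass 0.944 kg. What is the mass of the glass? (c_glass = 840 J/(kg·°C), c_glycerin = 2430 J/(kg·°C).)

m ≈ 0.521 kg

|Q_glass| = |Q_glycerin|:
m×840×(266 − 68.8) = 0.944×2430×(68.8 − 31.2)
165648 m = 86251  ⇒  m ≈ 0.5207 kg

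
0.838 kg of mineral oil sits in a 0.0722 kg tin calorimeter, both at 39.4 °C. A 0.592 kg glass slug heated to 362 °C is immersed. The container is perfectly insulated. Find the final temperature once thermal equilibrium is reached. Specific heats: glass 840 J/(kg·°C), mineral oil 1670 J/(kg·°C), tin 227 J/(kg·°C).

With ΣQ=0 the equilibrium temperature is the m·c-weighted mean:
T_f = (497.28·362 + 1399.5·39.4 + 16.39·39.4) / (497.28 + 1399.5 + 16.39)
    = 235800 / 1913.1 ≈ 123.25 °C

T_f ≈ 123.3 °C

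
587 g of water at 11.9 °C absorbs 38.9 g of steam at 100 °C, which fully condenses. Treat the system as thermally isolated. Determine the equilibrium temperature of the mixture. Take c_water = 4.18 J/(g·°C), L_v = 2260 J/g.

Heat gained plus heat lost sum to zero:
condense steam: −38.9·2260 = −87914; condensate cools 100→T: 38.9·4.18·(T − 100) = 162.6(T − 100); original water: 2453.7(T − 11.9)
2616.3 T = 87914 + 16260 + 29199 = 133373
T ≈ 50.98 °C, under the boiling point, so the assumption holds.

T_f ≈ 51.0 °C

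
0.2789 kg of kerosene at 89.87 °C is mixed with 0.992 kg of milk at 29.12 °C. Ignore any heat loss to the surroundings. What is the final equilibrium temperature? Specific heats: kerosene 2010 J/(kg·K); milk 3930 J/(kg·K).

Heat gained plus heat lost sum to zero:
0.2789*2010*(T − 89.87) + 0.992*3930*(T − 29.12) = 0
560.59(T − 89.87) + 3898.6(T − 29.12) = 0
4459.1 T = 163906
T = 163906/4459.1 ≈ 36.76 °C

T_f ≈ 36.8 °C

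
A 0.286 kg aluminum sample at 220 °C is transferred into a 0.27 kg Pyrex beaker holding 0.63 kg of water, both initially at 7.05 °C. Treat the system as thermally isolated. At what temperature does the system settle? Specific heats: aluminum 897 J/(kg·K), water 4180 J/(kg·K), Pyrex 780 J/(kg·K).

Let T be the final temperature. ΣQ_i = 0:
0.286·897·(T − 220) + 0.63·4180·(T − 7.05) + 0.27·780·(T − 7.05) = 0
256.54(T − 220) + 2633.4(T − 7.05) + 210.6(T − 7.05) = 0
3100.5 T = 76489
T ≈ 24.67 °C

T_f ≈ 24.7 °C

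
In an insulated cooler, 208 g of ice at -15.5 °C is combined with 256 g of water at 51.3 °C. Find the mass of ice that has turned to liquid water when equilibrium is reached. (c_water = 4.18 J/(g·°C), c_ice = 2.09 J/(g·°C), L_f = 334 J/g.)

m_melted ≈ 144 g

Cooling the water to 0 °C releases 256×4.18×51.3 = 54895 J.
Warming the ice to 0 °C takes 208×2.09×15.5 = 6738.2 J, leaving 48157 J for melting.
To melt every bit of ice: 208×334 = 69472 J.
48157 J < 69472 J, so only part of the ice melts and the system sits at 0 °C.
Mass melted = 48157/334 ≈ 144.2 g.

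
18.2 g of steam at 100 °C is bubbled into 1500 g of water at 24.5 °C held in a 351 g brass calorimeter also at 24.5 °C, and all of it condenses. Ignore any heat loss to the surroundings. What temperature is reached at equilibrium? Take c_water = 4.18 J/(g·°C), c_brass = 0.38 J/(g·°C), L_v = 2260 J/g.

T_f ≈ 31.7 °C

Sum of m c ΔT and latent-heat terms is zero:
latent heat released on condensation: 18.2×2260 = 41132
  condensed water 100 °C→T: 76.08(T − 100)
  water warms: 1500×4.18×(T − 24.5) = 6270(T − 24.5)
  cup: 133.38(T − 24.5)
6479.5 T = 41132 + 7607.6 + 156883 = 205622
T ≈ 31.73 °C — below 100 °C, confirming all the steam condensed.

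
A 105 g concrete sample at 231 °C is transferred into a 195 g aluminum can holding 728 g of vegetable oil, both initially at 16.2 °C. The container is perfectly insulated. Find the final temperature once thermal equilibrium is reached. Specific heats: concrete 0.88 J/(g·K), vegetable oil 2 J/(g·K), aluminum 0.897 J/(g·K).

T_f ≈ 27.7 °C

Conservation of energy gives ΣQ = 0:
105·0.88·(T − 231) + 728·2·(T − 16.2) + 195·0.897·(T − 16.2) = 0
(92.4 + 1456 + 174.91) T = 92.4·231 + 1456·16.2 + 174.91·16.2
T = 47765 / 1723.3 = 27.7 °C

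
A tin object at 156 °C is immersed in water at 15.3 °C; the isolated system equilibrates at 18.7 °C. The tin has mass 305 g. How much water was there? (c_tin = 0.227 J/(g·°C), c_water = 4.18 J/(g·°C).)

m ≈ 669 g

|Q_tin| = |Q_water|:
305×0.227×(156 − 18.7) = m×4.18×(18.7 − 15.3)
14.21 m = 9506  ⇒  m ≈ 668.9 g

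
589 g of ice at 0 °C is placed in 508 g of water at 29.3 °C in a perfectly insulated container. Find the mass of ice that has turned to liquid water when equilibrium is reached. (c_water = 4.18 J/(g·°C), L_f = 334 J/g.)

m_melted ≈ 186 g

Cooling the water to 0 °C releases 508·4.18·29.3 = 62217 J.
To melt every bit of ice: 589·334 = 196726 J.
Since 62217 < 196726 J, not all the ice melts; equilibrium is at 0 °C.
m_melted·334 = 62217  ⇒  m_melted ≈ 186.3 g.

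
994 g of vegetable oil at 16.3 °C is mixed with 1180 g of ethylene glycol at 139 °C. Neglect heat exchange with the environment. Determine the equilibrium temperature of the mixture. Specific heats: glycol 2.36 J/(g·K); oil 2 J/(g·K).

T_f ≈ 87.9 °C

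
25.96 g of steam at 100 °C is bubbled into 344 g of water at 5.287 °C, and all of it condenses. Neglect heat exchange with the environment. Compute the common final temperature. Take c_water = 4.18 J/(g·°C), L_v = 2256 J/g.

T_f ≈ 49.8 °C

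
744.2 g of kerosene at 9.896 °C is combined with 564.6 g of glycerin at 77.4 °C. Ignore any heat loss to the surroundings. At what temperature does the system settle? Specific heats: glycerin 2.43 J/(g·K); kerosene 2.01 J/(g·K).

T_f ≈ 42.2 °C

Set heat shed by the hot body equal to heat absorbed by the cold body:
564.6*2.43*(77.4 − T) = 744.2*2.01*(T − 9.896)
1372(77.4 − T) = 1495.8(T − 9.896)
2867.8 T = 120994  ⇒  T ≈ 42.19 °C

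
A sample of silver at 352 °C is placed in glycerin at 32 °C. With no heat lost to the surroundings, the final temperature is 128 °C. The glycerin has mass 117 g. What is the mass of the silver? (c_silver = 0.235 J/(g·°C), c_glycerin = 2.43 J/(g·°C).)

m ≈ 518 g

Taking heat into each body as positive, Σ m c ΔT = 0:
m×0.235×(128 − 352) + 117×2.43×(128 − 32) = 0
-52.64 m = -27294
m = -27294/-52.64 ≈ 518.5 g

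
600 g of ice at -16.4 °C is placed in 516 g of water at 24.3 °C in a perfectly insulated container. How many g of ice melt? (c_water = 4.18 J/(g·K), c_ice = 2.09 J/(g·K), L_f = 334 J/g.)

m_melted ≈ 95.3 g

Water can give up m c ΔT = 516×4.18×24.3 = 52412 J before reaching 0 °C.
Warming the ice to 0 °C takes 600×2.09×16.4 = 20566 J, leaving 31847 J for melting.
Melting all 600 g of ice would need 600×334 = 200400 J.
Since 31847 < 200400 J, not all the ice melts; equilibrium is at 0 °C.
m_melted×334 = 31847  ⇒  m_melted ≈ 95.35 g.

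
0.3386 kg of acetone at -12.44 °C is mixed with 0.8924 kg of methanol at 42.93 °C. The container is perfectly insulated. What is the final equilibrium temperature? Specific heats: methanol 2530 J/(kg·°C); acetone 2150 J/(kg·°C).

T_f ≈ 29.4 °C

Conservation of energy gives ΣQ = 0:
0.8924·2530·(T − 42.93) + 0.3386·2150·(T − (-12.44)) = 0
2985.8 T = 87870
T = 87870/2985.8 ≈ 29.43 °C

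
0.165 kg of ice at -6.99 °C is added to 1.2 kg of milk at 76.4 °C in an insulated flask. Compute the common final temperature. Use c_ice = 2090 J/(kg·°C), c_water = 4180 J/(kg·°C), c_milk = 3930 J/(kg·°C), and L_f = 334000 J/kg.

Let T be the final temperature. ΣQ_i = 0:
warm ice to 0 °C: 0.165·2090·(0 − (-6.99)) = 2410.5
  melt ice: 0.165·334000 = 55110
  warm the meltwater: 689.7 T
  milk cools: 1.2·3930·(T − 76.4) = 4716(T − 76.4)
5405.7 T = 360302 − 57521 = 302782
T ≈ 56.01 °C — above 0 °C, consistent with complete melting.

T_f ≈ 56.0 °C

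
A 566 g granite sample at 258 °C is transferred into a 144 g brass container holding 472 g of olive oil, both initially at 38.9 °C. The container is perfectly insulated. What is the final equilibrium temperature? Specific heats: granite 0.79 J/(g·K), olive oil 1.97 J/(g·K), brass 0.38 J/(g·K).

Taking heat into each body as positive, Σ m c ΔT = 0:
566·0.79·(T − 258) + 472·1.97·(T − 38.9) + 144·0.38·(T − 38.9) = 0
(447.14 + 929.84 + 54.72) T = 447.14·258 + 929.84·38.9 + 54.72·38.9
T ≈ 107.33 °C

T_f ≈ 107.3 °C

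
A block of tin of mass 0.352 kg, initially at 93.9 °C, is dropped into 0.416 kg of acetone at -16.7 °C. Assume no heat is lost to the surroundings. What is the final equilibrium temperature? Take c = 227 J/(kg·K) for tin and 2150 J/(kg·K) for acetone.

Heat lost by the tin equals heat gained by the acetone:
0.352*227*(93.9 − T) = 0.416*2150*(T − (-16.7))
79.9(93.9 − T) = 894.4(T − (-16.7))
974.3 T = -7433.5  ⇒  T ≈ -7.63 °C

T_f ≈ -7.6 °C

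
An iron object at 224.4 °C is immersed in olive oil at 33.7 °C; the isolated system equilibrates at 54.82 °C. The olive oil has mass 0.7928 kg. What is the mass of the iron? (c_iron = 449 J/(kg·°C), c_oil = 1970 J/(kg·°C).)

Heat lost by the iron = heat gained by the oil:
m·449·(224.4 − 54.82) = 0.7928·1970·(54.82 − 33.7)
76141 m = 32986  ⇒  m ≈ 0.4332 kg

m ≈ 0.433 kg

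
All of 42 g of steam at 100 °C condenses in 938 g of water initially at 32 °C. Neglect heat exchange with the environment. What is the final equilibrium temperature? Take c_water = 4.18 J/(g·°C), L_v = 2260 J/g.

Sum of m c ΔT and latent-heat terms is zero:
steam→water at 100 °C releases m L_v = 42·2260 = 94920
  condensed water 100 °C→T: 175.56(T − 100)
  original water: 3920.8(T − 32)
4096.4 T = 94920 + 17556 + 125467 = 237943
T ≈ 58.09 °C (< 100 °C, so full condensation is consistent).

T_f ≈ 58.1 °C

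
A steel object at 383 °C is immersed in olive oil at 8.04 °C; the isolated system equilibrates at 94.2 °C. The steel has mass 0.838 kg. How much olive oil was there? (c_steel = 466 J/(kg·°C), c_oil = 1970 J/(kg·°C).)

m ≈ 0.664 kg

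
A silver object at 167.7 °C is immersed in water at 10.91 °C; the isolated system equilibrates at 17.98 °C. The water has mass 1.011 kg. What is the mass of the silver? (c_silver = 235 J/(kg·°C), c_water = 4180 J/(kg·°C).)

Taking heat into each body as positive, Σ m c ΔT = 0:
m×235×(17.98 − 167.7) + 1.011×4180×(17.98 − 10.91) = 0
-35184 m = -29878
m = -29878/-35184 ≈ 0.8492 kg

m ≈ 0.849 kg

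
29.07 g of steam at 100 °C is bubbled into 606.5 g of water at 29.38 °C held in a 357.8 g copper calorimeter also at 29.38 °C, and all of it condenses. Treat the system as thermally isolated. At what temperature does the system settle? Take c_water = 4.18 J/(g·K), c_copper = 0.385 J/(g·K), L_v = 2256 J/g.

Heat gained plus heat lost sum to zero:
steam→water at 100 °C releases m L_v = 29.07×2256 = 65582
  condensate cools 100→T: 29.07×4.18×(T − 100) = 121.51(T − 100)
  original water: 2535.2(T − 29.38)
  cup: 137.75(T − 29.38)
2794.4 T = 65582 + 12151 + 78530 = 156264
T ≈ 55.92 °C — below 100 °C, confirming all the steam condensed.

T_f ≈ 55.9 °C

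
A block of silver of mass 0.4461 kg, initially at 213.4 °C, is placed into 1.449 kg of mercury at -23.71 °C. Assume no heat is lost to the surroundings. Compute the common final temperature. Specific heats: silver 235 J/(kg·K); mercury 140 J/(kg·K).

|Q_silver| = |Q_mercury|:
0.4461·235·(213.4 − T) = 1.449·140·(T − (-23.71))
104.83(213.4 − T) = 202.86(T − (-23.71))
307.69 T = 17562  ⇒  T ≈ 57.08 °C

T_f ≈ 57.1 °C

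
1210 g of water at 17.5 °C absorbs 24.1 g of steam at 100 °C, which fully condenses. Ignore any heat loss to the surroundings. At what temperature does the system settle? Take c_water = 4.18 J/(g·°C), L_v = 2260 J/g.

Energy conservation, ΣQ = 0:
steam→water at 100 °C releases m L_v = 24.1×2260 = 54466
  condensed water 100 °C→T: 100.74(T − 100)
  original water: 5057.8(T − 17.5)
5158.5 T = 54466 + 10074 + 88511 = 153051
T ≈ 29.67 °C (< 100 °C, so full condensation is consistent).

T_f ≈ 29.7 °C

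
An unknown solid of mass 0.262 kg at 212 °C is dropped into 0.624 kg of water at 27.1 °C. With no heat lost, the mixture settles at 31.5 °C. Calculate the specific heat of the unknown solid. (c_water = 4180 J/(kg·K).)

c ≈ 243 J/(kg·K)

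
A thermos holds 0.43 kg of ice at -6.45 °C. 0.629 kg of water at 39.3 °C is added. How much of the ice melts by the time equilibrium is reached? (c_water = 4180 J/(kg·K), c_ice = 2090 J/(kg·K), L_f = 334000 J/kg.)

Heat available from the water dropping to 0 °C: 0.629·4180·39.3 = 103328 J.
Warming the ice to 0 °C takes 0.43·2090·6.45 = 5796.6 J, leaving 97532 J for melting.
Melting all 0.43 kg of ice would need 0.43·334000 = 143620 J.
97532 J < 143620 J, so only part of the ice melts and the system sits at 0 °C.
Mass melted = 97532/334000 ≈ 0.292 kg.

m_melted ≈ 0.292 kg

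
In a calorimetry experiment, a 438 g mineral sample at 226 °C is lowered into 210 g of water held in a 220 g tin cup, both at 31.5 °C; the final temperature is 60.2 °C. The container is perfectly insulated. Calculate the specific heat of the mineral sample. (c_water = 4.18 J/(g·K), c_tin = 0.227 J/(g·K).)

c ≈ 0.367 J/(g·K)

Energy conservation, ΣQ = 0:
438·c·(60.2 − 226) + 210·4.18·(60.2 − 31.5) + 220·0.227·(60.2 − 31.5) = 0
-72620 c = -26626
c = -26626/-72620 ≈ 0.3666 J/(g·K)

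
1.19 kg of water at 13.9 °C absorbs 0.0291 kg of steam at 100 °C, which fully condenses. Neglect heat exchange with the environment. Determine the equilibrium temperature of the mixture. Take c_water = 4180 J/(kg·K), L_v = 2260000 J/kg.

T_f ≈ 28.9 °C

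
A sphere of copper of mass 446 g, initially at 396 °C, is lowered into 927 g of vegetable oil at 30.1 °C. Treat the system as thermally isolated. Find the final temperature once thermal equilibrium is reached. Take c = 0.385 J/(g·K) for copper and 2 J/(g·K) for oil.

Let T be the final temperature. ΣQ_i = 0:
446×0.385×(T − 396) + 927×2×(T − 30.1) = 0
2025.7 T = 123803
T = 123803/2025.7 ≈ 61.12 °C

T_f ≈ 61.1 °C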